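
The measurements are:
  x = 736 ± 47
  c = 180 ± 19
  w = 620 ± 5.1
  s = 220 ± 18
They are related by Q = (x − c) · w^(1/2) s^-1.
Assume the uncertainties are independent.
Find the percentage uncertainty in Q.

12.3%

Let u = x − c = 556. δu = √(δx² + δc²) = √(2210 + 361) = 50.7, so δu/u = 0.0912.
Q is then a monomial in u, w, s:
δQ/Q = √((δu/u)² + (½·δw/w)² + (-1·δs/s)²) = √(0.00831 + 1.69e-05 + 0.00669) = 0.123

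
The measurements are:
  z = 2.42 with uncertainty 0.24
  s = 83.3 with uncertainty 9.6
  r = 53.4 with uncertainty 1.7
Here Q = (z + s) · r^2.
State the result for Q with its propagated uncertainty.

(2.44 ± 0.315) × 10^5

Let u = z + s = 85.7. δu = √(δz² + δs²) = √(0.0576 + 92.2) = 9.60, so δu/u = 0.112.
Q is then a monomial in u, r:
δQ/Q = √((δu/u)² + (2·δr/r)²) = √(0.0126 + 0.00405) = 0.129
Q = 2.44e+05, so δQ = 0.129 × 2.44e+05 = 31500.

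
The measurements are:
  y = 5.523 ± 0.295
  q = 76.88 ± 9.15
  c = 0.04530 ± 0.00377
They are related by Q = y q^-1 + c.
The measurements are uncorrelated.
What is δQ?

Let p = y·q^-1 = 0.07184. δp/p = √((1·δy/y)² + (-1·δq/q)²) = √(0.00285 + 0.0142) = 0.130, so δp = 0.00937.
Q = p + c: δQ = √(δp² + δc²) = √(8.78e-05 + 1.42e-05) = 0.0101

0.0101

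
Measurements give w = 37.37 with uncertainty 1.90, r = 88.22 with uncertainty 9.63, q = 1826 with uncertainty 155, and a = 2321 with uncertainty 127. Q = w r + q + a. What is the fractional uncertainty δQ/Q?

0.0597

Let p = w·r = 3297. δp/p = √((1·δw/w)² + (1·δr/r)²) = √(0.00259 + 0.0119) = 0.120, so δp = 397.
Q = p + q + a: δQ = √(δp² + δq² + δa²) = √(1.58e+05 + 24000 + 16100) = 445
Q = 7444, so δQ/Q = 445/7444 = 0.0597.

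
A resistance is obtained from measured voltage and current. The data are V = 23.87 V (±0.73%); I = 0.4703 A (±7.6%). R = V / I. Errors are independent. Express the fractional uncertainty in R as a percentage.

7.63%

For a monomial R ∝ V, I^-1, fractional errors add in quadrature:
  (1·δV/V)² = (1×0.00730)² = 5.33e-05;  (-1·δI/I)² = (-1×0.0760)² = 0.00578
δR/R = √(0.00583) = 0.0763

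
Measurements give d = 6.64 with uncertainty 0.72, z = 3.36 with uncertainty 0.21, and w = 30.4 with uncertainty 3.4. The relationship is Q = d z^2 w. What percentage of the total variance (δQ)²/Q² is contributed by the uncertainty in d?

29.5%

(δQ/Q)² = (1·δd/d)² + (2·δz/z)² + (1·δw/w)²
  d term: (1×0.108)² = 0.0118
  z term: (2×0.0625)² = 0.0156
  w term: (1×0.112)² = 0.0125
Total = 0.0399. Share from d = 0.0118/0.0399 = 0.295.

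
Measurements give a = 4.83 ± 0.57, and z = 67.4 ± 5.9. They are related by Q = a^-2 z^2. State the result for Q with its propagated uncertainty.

Each factor contributes (exponent × relative error)² to (δQ/Q)²:
  (-2·δa/a)² = (-2×0.118)² = 0.0557;  (2·δz/z)² = (2×0.0875)² = 0.0307
δQ/Q = √(0.0864) = 0.294
Q = 195, so δQ = 0.294 × 195 = 57.2.

195 ± 57.2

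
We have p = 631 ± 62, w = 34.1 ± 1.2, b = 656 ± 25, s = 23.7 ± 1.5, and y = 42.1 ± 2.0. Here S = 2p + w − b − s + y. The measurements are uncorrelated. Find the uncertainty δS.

Sums and differences: (δS)² = Σ (cᵢ δxᵢ)².
  (2·δp)² = 15400;  (δw)² = 1.44;  (δb)² = 625;  (δs)² = 2.25;  (δy)² = 4.00
δS = √(16000) = 127

127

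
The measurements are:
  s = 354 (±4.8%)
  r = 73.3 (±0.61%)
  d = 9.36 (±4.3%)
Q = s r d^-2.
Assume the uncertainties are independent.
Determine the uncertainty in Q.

Relative error in a monomial: (δQ/Q)² = Σ (nᵢ · δxᵢ/xᵢ)².
  (1·δs/s)² = (1×0.0480)² = 0.00230;  (1·δr/r)² = (1×0.00610)² = 3.72e-05;  (-2·δd/d)² = (-2×0.0430)² = 0.00740
δQ/Q = √(0.00974) = 0.0987
Q = 296, so δQ = 0.0987 × 296 = 29.2.

29.2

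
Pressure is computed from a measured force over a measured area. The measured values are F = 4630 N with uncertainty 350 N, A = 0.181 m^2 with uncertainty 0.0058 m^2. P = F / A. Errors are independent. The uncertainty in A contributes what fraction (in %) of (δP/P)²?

(δP/P)² = (1·δF/F)² + (-1·δA/A)²
  F term: (1×0.0756)² = 0.00571
  A term: (-1×0.0320)² = 0.00103
Total = 0.00674. Share from A = 0.00103/0.00674 = 0.152.

15.2%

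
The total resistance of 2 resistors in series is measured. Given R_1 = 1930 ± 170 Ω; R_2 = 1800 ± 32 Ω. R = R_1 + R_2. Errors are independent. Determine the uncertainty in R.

173 Ω

Each term contributes (cᵢ δxᵢ)² to (δR)²:
  (δR_1)² = 28900;  (δR_2)² = 1020
δR = √(29900) = 173 Ω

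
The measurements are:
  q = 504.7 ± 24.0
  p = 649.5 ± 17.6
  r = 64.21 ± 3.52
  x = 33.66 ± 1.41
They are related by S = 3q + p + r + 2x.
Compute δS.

Absolute uncertainties add in quadrature for a linear combination:
  (3·δq)² = 5180;  (δp)² = 310;  (δr)² = 12.4;  (2·δx)² = 7.95
δS = √(5510) = 74.3

74.3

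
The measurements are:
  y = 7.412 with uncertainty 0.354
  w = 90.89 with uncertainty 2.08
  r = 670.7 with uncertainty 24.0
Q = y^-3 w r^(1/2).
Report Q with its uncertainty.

Products/powers → add relative errors in quadrature, weighted by exponent:
  (-3·δy/y)² = (-3×0.0478)² = 0.0205;  (1·δw/w)² = (1×0.0229)² = 0.000524;  (½·δr/r)² = (0.5×0.0358)² = 0.000320
δQ/Q = √(0.0214) = 0.146
Q = 5.781, so δQ = 0.146 × 5.781 = 0.845.

5.781 ± 0.845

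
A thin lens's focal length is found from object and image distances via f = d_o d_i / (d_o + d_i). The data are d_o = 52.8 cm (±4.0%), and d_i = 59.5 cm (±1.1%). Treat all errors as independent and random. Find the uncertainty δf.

0.610 cm

∂f/∂d_o = (d_i/(d_o+d_i))² = 0.281;  ∂f/∂d_i = (d_o/(d_o+d_i))² = 0.221
δf = √((∂f/∂d_o · δd_o)² + (∂f/∂d_i · δd_i)²) = √(0.352 + 0.0209) = 0.610 cm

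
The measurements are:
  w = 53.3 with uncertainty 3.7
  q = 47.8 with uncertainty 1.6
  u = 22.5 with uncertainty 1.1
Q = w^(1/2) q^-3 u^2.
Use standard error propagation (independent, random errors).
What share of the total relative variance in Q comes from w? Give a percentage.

(δQ/Q)² = (½·δw/w)² + (-3·δq/q)² + (2·δu/u)²
  w term: (0.5×0.0694)² = 0.00120
  q term: (-3×0.0335)² = 0.0101
  u term: (2×0.0489)² = 0.00956
Total = 0.0208. Share from w = 0.00120/0.0208 = 0.0578.

5.78%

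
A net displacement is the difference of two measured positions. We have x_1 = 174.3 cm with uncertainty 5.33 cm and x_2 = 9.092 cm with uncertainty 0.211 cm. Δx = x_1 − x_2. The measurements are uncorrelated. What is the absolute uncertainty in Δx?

5.33 cm

For a sum/difference, combine absolute errors in quadrature:
  (δx_1)² = 28.4;  (δx_2)² = 0.0445
δΔx = √(28.5) = 5.33 cm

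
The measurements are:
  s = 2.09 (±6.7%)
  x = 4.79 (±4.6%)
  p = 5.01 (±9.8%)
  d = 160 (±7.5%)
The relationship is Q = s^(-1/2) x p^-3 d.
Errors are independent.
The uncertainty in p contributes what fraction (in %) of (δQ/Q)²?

90.7%

(δQ/Q)² = (−½·δs/s)² + (1·δx/x)² + (-3·δp/p)² + (1·δd/d)²
  s term: (-0.5×0.0670)² = 0.00112
  x term: (1×0.0460)² = 0.00212
  p term: (-3×0.0980)² = 0.0864
  d term: (1×0.0750)² = 0.00562
Total = 0.0953. Share from p = 0.0864/0.0953 = 0.907.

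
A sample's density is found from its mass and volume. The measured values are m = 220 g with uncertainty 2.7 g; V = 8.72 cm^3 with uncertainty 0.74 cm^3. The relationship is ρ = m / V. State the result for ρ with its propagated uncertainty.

25.2 ± 2.16 g/cm^3

For a monomial ρ ∝ m, V^-1, fractional errors add in quadrature:
  (1·δm/m)² = (1×0.0123)² = 0.000151;  (-1·δV/V)² = (-1×0.0849)² = 0.00720
δρ/ρ = √(0.00735) = 0.0857
ρ = 25.2 g/cm^3, so δρ = 0.0857 × 25.2 = 2.16 g/cm^3.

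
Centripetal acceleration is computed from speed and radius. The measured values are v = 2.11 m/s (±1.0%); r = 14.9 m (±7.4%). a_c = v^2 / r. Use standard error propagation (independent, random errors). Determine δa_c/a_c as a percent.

Since a_c is a product/quotient, work with relative uncertainties:
  (2·δv/v)² = (2×0.0100)² = 0.000400;  (-1·δr/r)² = (-1×0.0740)² = 0.00548
δa_c/a_c = √(0.00588) = 0.0767

7.67%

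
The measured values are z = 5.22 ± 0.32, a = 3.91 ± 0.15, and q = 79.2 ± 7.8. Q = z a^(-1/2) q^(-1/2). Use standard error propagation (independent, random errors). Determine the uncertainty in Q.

Relative error in a monomial: (δQ/Q)² = Σ (nᵢ · δxᵢ/xᵢ)².
  (1·δz/z)² = (1×0.0613)² = 0.00376;  (−½·δa/a)² = (-0.5×0.0384)² = 0.000368;  (−½·δq/q)² = (-0.5×0.0985)² = 0.00242
δQ/Q = √(0.00655) = 0.0809
Q = 0.297, so δQ = 0.0809 × 0.297 = 0.0240.

0.0240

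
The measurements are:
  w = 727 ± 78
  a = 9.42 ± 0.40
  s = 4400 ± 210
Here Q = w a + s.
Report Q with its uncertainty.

Let p = w·a = 6850. δp/p = √((1·δw/w)² + (1·δa/a)²) = √(0.0115 + 0.00180) = 0.115, so δp = 790.
Q = p + s: δQ = √(δp² + δs²) = √(6.24e+05 + 44100) = 818
Q = 11200.

11200 ± 818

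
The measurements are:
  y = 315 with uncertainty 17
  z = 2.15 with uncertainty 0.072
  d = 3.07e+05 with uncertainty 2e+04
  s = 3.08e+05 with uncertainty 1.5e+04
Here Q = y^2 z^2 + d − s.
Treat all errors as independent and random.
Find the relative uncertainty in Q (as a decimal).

Let p = y^2·z^2 = 4.59e+05. δp/p = √((2·δy/y)² + (2·δz/z)²) = √(0.0117 + 0.00449) = 0.127, so δp = 58300.
Q = p + d − s: δQ = √(δp² + δd² + δs²) = √(3.39e+09 + 4e+08 + 2.25e+08) = 63400
Q = 4.58e+05, so δQ/Q = 63400/4.58e+05 = 0.139.

0.139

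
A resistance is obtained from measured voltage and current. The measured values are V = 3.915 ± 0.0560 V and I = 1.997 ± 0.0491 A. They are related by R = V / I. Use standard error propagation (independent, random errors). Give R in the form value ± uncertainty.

R is a product of powers, so relative uncertainties combine in quadrature:
  (1·δV/V)² = (1×0.0143)² = 0.000205;  (-1·δI/I)² = (-1×0.0246)² = 0.000605
δR/R = √(0.000809) = 0.0284
R = 1.960 Ω, so δR = 0.0284 × 1.960 = 0.0558 Ω.

1.960 ± 0.0558 Ω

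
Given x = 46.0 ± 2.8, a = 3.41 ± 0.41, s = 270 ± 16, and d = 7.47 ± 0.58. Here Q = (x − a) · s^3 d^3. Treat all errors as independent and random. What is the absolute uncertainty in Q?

1.05e+11

Let u = x − a = 42.6. δu = √(δx² + δa²) = √(7.84 + 0.168) = 2.83, so δu/u = 0.0664.
Q is then a monomial in u, s, d:
δQ/Q = √((δu/u)² + (3·δs/s)² + (3·δd/d)²) = √(0.00441 + 0.0316 + 0.0543) = 0.300
Q = 3.49e+11, so δQ = 0.300 × 3.49e+11 = 1.05e+11.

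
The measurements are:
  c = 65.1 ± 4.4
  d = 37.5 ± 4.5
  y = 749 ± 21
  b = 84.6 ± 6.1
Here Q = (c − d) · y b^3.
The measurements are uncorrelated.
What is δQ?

3.95e+09

Let u = c − d = 27.6. δu = √(δc² + δd²) = √(19.4 + 20.2) = 6.29, so δu/u = 0.228.
Q is then a monomial in u, y, b:
δQ/Q = √((δu/u)² + (1·δy/y)² + (3·δb/b)²) = √(0.0520 + 0.000786 + 0.0468) = 0.316
Q = 1.25e+10, so δQ = 0.316 × 1.25e+10 = 3.95e+09.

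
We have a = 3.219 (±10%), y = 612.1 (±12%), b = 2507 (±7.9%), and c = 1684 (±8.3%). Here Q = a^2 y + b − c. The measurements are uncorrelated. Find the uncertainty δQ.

Let p = a^2·y = 6343. δp/p = √((2·δa/a)² + (1·δy/y)²) = √(0.0400 + 0.0144) = 0.233, so δp = 1480.
Q = p + b − c: δQ = √(δp² + δb² + δc²) = √(2.19e+06 + 39200 + 19500) = 1500

1500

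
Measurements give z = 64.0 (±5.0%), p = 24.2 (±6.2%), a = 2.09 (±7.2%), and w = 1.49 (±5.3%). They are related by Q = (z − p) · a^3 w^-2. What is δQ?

Let u = z − p = 39.8. δu = √(δz² + δp²) = √(10.2 + 2.25) = 3.53, so δu/u = 0.0888.
Q is then a monomial in u, a, w:
δQ/Q = √((δu/u)² + (3·δa/a)² + (-2·δw/w)²) = √(0.00789 + 0.0467 + 0.0112) = 0.256
Q = 164, so δQ = 0.256 × 164 = 42.0.

42.0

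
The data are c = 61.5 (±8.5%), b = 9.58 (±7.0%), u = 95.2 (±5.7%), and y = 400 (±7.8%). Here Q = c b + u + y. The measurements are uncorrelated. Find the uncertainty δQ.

Let p = c·b = 589. δp/p = √((1·δc/c)² + (1·δb/b)²) = √(0.00723 + 0.00490) = 0.110, so δp = 64.9.
Q = p + u + y: δQ = √(δp² + δu² + δy²) = √(4210 + 29.4 + 973) = 72.2

72.2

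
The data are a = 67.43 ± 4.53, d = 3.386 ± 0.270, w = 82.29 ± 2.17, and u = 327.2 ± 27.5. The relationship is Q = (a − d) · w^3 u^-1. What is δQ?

14800

Let h = a − d = 64.04. δh = √(δa² + δd²) = √(20.5 + 0.0729) = 4.54, so δh/h = 0.0709.
Q is then a monomial in h, w, u:
δQ/Q = √((δh/h)² + (3·δw/w)² + (-1·δu/u)²) = √(0.00502 + 0.00626 + 0.00706) = 0.135
Q = 109100, so δQ = 0.135 × 109100 = 14800.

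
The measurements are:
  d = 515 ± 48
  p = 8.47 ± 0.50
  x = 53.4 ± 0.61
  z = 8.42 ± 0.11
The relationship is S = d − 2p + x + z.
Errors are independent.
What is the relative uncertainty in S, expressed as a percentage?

8.58%

Absolute uncertainties add in quadrature for a linear combination:
  (δd)² = 2300;  (2·δp)² = 1.00;  (δx)² = 0.372;  (δz)² = 0.0121
δS = √(2310) = 48.0
S = 560, so δS/S = 48.0/560 = 0.0858.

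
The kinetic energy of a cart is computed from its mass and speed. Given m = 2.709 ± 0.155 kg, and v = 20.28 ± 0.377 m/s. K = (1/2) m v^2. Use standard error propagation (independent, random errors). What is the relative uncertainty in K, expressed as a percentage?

6.82%

Products/powers → add relative errors in quadrature, weighted by exponent:
  (1·δm/m)² = (1×0.0572)² = 0.00327;  (2·δv/v)² = (2×0.0186)² = 0.00138
δK/K = √(0.00466) = 0.0682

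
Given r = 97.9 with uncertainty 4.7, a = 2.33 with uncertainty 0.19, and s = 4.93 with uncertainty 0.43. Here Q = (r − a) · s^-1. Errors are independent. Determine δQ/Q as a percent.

10.0%

Let u = r − a = 95.6. δu = √(δr² + δa²) = √(22.1 + 0.0361) = 4.70, so δu/u = 0.0492.
Q is then a monomial in u, s:
δQ/Q = √((δu/u)² + (-1·δs/s)²) = √(0.00242 + 0.00761) = 0.100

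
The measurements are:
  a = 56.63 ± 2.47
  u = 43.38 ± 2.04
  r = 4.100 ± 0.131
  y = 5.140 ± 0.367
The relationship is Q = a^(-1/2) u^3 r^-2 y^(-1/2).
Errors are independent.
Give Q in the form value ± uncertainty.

284.6 ± 45.7

Since Q is a product/quotient, work with relative uncertainties:
  (−½·δa/a)² = (-0.5×0.0436)² = 0.000476;  (3·δu/u)² = (3×0.0470)² = 0.0199;  (-2·δr/r)² = (-2×0.0320)² = 0.00408;  (−½·δy/y)² = (-0.5×0.0714)² = 0.00127
δQ/Q = √(0.0257) = 0.160
Q = 284.6, so δQ = 0.160 × 284.6 = 45.7.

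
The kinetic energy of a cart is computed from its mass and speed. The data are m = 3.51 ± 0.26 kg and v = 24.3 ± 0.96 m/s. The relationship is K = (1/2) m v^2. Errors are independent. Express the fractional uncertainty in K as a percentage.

Each factor contributes (exponent × relative error)² to (δK/K)²:
  (1·δm/m)² = (1×0.0741)² = 0.00549;  (2·δv/v)² = (2×0.0395)² = 0.00624
δK/K = √(0.0117) = 0.108

10.8%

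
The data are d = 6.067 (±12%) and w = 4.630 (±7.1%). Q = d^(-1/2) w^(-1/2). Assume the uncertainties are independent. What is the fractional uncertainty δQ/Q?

0.0697

Products/powers → add relative errors in quadrature, weighted by exponent:
  (−½·δd/d)² = (-0.5×0.120)² = 0.00360;  (−½·δw/w)² = (-0.5×0.0710)² = 0.00126
δQ/Q = √(0.00486) = 0.0697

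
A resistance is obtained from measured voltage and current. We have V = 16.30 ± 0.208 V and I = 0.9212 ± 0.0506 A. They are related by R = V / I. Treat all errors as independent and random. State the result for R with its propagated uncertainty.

R is a product of powers, so relative uncertainties combine in quadrature:
  (1·δV/V)² = (1×0.0128)² = 0.000163;  (-1·δI/I)² = (-1×0.0549)² = 0.00302
δR/R = √(0.00318) = 0.0564
R = 17.69 Ω, so δR = 0.0564 × 17.69 = 0.998 Ω.

17.69 ± 0.998 Ω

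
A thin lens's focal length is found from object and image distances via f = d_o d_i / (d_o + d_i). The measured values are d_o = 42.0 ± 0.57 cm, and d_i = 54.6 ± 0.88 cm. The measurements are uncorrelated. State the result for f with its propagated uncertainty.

∂f/∂d_o = (d_i/(d_o+d_i))² = 0.319;  ∂f/∂d_i = (d_o/(d_o+d_i))² = 0.189
δf = √((∂f/∂d_o · δd_o)² + (∂f/∂d_i · δd_i)²) = √(0.0332 + 0.0277) = 0.247 cm
f = 23.7 cm.

23.7 ± 0.247 cm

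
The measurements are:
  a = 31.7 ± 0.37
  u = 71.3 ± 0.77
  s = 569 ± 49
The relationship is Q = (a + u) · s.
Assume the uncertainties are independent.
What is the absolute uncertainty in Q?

Let w = a + u = 103. δw = √(δa² + δu²) = √(0.137 + 0.593) = 0.854, so δw/w = 0.00829.
Q is then a monomial in w, s:
δQ/Q = √((δw/w)² + (1·δs/s)²) = √(6.88e-05 + 0.00742) = 0.0865
Q = 58600, so δQ = 0.0865 × 58600 = 5070.

5070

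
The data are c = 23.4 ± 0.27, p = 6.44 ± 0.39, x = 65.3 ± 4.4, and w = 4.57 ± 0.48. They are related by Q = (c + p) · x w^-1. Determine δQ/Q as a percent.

12.6%

Let u = c + p = 29.8. δu = √(δc² + δp²) = √(0.0729 + 0.152) = 0.474, so δu/u = 0.0159.
Q is then a monomial in u, x, w:
δQ/Q = √((δu/u)² + (1·δx/x)² + (-1·δw/w)²) = √(0.000253 + 0.00454 + 0.0110) = 0.126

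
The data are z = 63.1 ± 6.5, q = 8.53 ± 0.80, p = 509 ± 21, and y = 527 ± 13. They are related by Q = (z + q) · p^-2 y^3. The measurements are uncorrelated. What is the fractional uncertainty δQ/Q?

Let u = z + q = 71.6. δu = √(δz² + δq²) = √(42.2 + 0.640) = 6.55, so δu/u = 0.0914.
Q is then a monomial in u, p, y:
δQ/Q = √((δu/u)² + (-2·δp/p)² + (3·δy/y)²) = √(0.00836 + 0.00681 + 0.00548) = 0.144

0.144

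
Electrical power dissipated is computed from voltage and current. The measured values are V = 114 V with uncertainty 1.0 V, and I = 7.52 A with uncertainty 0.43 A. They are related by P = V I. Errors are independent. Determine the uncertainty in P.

49.6 W

Each factor contributes (exponent × relative error)² to (δP/P)²:
  (1·δV/V)² = (1×0.00877)² = 7.69e-05;  (1·δI/I)² = (1×0.0572)² = 0.00327
δP/P = √(0.00335) = 0.0578
P = 857 W, so δP = 0.0578 × 857 = 49.6 W.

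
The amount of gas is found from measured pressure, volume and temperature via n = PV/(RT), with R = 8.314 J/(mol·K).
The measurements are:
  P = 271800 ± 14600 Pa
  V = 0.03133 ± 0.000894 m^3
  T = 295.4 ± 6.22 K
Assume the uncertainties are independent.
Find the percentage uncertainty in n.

For a monomial n ∝ P, V, T^-1, fractional errors add in quadrature:
  (1·δP/P)² = (1×0.0537)² = 0.00289;  (1·δV/V)² = (1×0.0285)² = 0.000814;  (-1·δT/T)² = (-1×0.0211)² = 0.000443
δn/n = √(0.00414) = 0.0644

6.44%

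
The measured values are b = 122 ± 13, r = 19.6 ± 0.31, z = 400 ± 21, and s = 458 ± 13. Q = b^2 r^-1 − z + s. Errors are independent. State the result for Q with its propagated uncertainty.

817 ± 164

Let p = b^2·r^-1 = 759. δp/p = √((2·δb/b)² + (-1·δr/r)²) = √(0.0454 + 0.000250) = 0.214, so δp = 162.
Q = p − z + s: δQ = √(δp² + δz² + δs²) = √(26300 + 441 + 169) = 164
Q = 817.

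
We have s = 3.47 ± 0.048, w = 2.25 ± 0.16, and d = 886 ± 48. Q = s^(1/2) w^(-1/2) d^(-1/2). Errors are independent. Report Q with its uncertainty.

Since Q is a product/quotient, work with relative uncertainties:
  (½·δs/s)² = (0.5×0.0138)² = 4.78e-05;  (−½·δw/w)² = (-0.5×0.0711)² = 0.00126;  (−½·δd/d)² = (-0.5×0.0542)² = 0.000734
δQ/Q = √(0.00205) = 0.0452
Q = 0.0417, so δQ = 0.0452 × 0.0417 = 0.00189.

0.0417 ± 0.00189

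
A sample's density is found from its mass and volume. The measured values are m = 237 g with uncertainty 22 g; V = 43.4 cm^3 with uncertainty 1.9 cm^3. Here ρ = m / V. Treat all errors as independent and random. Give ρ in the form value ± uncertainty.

5.46 ± 0.560 g/cm^3

Relative error in a monomial: (δρ/ρ)² = Σ (nᵢ · δxᵢ/xᵢ)².
  (1·δm/m)² = (1×0.0928)² = 0.00862;  (-1·δV/V)² = (-1×0.0438)² = 0.00192
δρ/ρ = √(0.0105) = 0.103
ρ = 5.46 g/cm^3, so δρ = 0.103 × 5.46 = 0.560 g/cm^3.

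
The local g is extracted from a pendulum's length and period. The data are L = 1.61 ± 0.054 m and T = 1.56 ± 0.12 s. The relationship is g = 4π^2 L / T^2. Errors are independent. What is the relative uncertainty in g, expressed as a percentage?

15.7%

For a monomial g ∝ L, T^-2, fractional errors add in quadrature:
  (1·δL/L)² = (1×0.0335)² = 0.00112;  (-2·δT/T)² = (-2×0.0769)² = 0.0237
δg/g = √(0.0248) = 0.157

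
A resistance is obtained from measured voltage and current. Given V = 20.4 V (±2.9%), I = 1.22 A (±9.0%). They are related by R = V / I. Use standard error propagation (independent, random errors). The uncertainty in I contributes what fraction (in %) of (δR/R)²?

(δR/R)² = (1·δV/V)² + (-1·δI/I)²
  V term: (1×0.0290)² = 0.000841
  I term: (-1×0.0900)² = 0.00810
Total = 0.00894. Share from I = 0.00810/0.00894 = 0.906.

90.6%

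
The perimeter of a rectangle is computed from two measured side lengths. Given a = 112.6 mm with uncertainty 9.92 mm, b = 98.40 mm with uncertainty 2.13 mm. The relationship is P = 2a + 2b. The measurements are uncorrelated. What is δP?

20.3 mm

P is a linear combination, so absolute uncertainties add in quadrature:
  (2·δa)² = 394;  (2·δb)² = 18.1
δP = √(412) = 20.3 mm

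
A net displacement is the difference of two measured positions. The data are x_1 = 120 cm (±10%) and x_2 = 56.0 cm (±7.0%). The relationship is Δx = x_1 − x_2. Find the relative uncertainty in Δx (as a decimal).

0.197

Absolute uncertainties add in quadrature for a linear combination:
  (δx_1)² = 144;  (δx_2)² = 15.4
δΔx = √(159) = 12.6 cm
Δx = 64.0 cm, so δΔx/Δx = 12.6/64.0 = 0.197.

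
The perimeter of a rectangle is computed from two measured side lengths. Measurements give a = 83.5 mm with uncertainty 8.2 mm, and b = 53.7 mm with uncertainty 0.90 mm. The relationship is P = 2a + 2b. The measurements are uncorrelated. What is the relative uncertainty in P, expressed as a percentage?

6.01%

Absolute uncertainties add in quadrature for a linear combination:
  (2·δa)² = 269;  (2·δb)² = 3.24
δP = √(272) = 16.5 mm
P = 274 mm, so δP/P = 16.5/274 = 0.0601.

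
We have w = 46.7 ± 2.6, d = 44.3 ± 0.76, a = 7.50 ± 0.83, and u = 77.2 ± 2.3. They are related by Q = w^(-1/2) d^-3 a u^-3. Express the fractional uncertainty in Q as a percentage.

15.4%

Relative error in a monomial: (δQ/Q)² = Σ (nᵢ · δxᵢ/xᵢ)².
  (−½·δw/w)² = (-0.5×0.0557)² = 0.000775;  (-3·δd/d)² = (-3×0.0172)² = 0.00265;  (1·δa/a)² = (1×0.111)² = 0.0122;  (-3·δu/u)² = (-3×0.0298)² = 0.00799
δQ/Q = √(0.0237) = 0.154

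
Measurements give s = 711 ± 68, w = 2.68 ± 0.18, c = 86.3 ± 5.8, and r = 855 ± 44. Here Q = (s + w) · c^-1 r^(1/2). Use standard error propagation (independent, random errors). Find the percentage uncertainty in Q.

Let u = s + w = 714. δu = √(δs² + δw²) = √(4620 + 0.0324) = 68.0, so δu/u = 0.0953.
Q is then a monomial in u, c, r:
δQ/Q = √((δu/u)² + (-1·δc/c)² + (½·δr/r)²) = √(0.00908 + 0.00452 + 0.000662) = 0.119

11.9%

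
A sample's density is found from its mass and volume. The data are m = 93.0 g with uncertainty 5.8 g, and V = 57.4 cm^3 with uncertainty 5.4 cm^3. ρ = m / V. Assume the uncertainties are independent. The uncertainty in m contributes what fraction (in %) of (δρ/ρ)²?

(δρ/ρ)² = (1·δm/m)² + (-1·δV/V)²
  m term: (1×0.0624)² = 0.00389
  V term: (-1×0.0941)² = 0.00885
Total = 0.0127. Share from m = 0.00389/0.0127 = 0.305.

30.5%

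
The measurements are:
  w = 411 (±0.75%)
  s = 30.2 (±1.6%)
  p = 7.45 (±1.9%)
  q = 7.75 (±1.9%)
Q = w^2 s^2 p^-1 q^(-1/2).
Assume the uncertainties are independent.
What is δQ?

3.06e+05

Relative error in a monomial: (δQ/Q)² = Σ (nᵢ · δxᵢ/xᵢ)².
  (2·δw/w)² = (2×0.00750)² = 0.000225;  (2·δs/s)² = (2×0.0160)² = 0.00102;  (-1·δp/p)² = (-1×0.0190)² = 0.000361;  (−½·δq/q)² = (-0.5×0.0190)² = 9.02e-05
δQ/Q = √(0.00170) = 0.0412
Q = 7.43e+06, so δQ = 0.0412 × 7.43e+06 = 3.06e+05.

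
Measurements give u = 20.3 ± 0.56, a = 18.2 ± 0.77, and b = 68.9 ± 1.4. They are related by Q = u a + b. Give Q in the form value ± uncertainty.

438 ± 18.7

Let p = u·a = 369. δp/p = √((1·δu/u)² + (1·δa/a)²) = √(0.000761 + 0.00179) = 0.0505, so δp = 18.7.
Q = p + b: δQ = √(δp² + δb²) = √(348 + 1.96) = 18.7
Q = 438.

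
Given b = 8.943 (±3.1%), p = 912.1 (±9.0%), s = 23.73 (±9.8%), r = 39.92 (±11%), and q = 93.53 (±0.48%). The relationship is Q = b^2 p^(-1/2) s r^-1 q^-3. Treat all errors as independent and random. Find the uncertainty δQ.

3.21e-07

Relative error in a monomial: (δQ/Q)² = Σ (nᵢ · δxᵢ/xᵢ)².
  (2·δb/b)² = (2×0.0310)² = 0.00384;  (−½·δp/p)² = (-0.5×0.0900)² = 0.00202;  (1·δs/s)² = (1×0.0980)² = 0.00960;  (-1·δr/r)² = (-1×0.110)² = 0.0121;  (-3·δq/q)² = (-3×0.00480)² = 0.000207
δQ/Q = √(0.0278) = 0.167
Q = 1.924e-06, so δQ = 0.167 × 1.924e-06 = 3.21e-07.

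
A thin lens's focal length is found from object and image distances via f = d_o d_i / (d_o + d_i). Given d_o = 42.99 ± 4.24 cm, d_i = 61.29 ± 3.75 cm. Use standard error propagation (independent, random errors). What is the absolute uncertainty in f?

1.60 cm

∂f/∂d_o = (d_i/(d_o+d_i))² = 0.345;  ∂f/∂d_i = (d_o/(d_o+d_i))² = 0.170
δf = √((∂f/∂d_o · δd_o)² + (∂f/∂d_i · δd_i)²) = √(2.15 + 0.406) = 1.60 cm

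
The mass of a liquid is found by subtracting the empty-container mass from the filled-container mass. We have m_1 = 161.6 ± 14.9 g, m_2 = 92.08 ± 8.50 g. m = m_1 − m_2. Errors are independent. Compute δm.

Sums and differences: (δm)² = Σ (cᵢ δxᵢ)².
  (δm_1)² = 222;  (δm_2)² = 72.2
δm = √(294) = 17.2 g

17.2 g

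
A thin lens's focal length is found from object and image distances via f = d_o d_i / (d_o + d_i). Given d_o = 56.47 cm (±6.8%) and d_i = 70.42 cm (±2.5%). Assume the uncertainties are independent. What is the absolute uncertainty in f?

∂f/∂d_o = (d_i/(d_o+d_i))² = 0.308;  ∂f/∂d_i = (d_o/(d_o+d_i))² = 0.198
δf = √((∂f/∂d_o · δd_o)² + (∂f/∂d_i · δd_i)²) = √(1.40 + 0.122) = 1.23 cm

1.23 cm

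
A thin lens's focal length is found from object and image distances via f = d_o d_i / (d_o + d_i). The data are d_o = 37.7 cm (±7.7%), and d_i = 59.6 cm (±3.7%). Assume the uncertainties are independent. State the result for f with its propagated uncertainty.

∂f/∂d_o = (d_i/(d_o+d_i))² = 0.375;  ∂f/∂d_i = (d_o/(d_o+d_i))² = 0.150
δf = √((∂f/∂d_o · δd_o)² + (∂f/∂d_i · δd_i)²) = √(1.19 + 0.110) = 1.14 cm
f = 23.1 cm.

23.1 ± 1.14 cm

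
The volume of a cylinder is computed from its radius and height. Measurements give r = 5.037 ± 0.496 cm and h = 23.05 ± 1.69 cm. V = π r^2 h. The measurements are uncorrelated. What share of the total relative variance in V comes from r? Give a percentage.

87.8%

(δV/V)² = (2·δr/r)² + (1·δh/h)²
  r term: (2×0.0985)² = 0.0388
  h term: (1×0.0733)² = 0.00538
Total = 0.0442. Share from r = 0.0388/0.0442 = 0.878.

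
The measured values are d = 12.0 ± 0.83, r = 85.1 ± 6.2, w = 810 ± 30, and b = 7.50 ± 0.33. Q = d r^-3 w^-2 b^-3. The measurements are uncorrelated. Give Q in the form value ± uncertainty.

For a monomial Q ∝ d, r^-3, w^-2, b^-3, fractional errors add in quadrature:
  (1·δd/d)² = (1×0.0692)² = 0.00478;  (-3·δr/r)² = (-3×0.0729)² = 0.0478;  (-2·δw/w)² = (-2×0.0370)² = 0.00549;  (-3·δb/b)² = (-3×0.0440)² = 0.0174
δQ/Q = √(0.0755) = 0.275
Q = 7.03e-14, so δQ = 0.275 × 7.03e-14 = 1.93e-14.

(7.03 ± 1.93) × 10^-14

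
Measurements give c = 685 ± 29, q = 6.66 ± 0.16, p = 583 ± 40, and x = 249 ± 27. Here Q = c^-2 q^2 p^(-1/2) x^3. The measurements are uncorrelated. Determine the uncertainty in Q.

Relative error in a monomial: (δQ/Q)² = Σ (nᵢ · δxᵢ/xᵢ)².
  (-2·δc/c)² = (-2×0.0423)² = 0.00717;  (2·δq/q)² = (2×0.0240)² = 0.00231;  (−½·δp/p)² = (-0.5×0.0686)² = 0.00118;  (3·δx/x)² = (3×0.108)² = 0.106
δQ/Q = √(0.116) = 0.341
Q = 60.4, so δQ = 0.341 × 60.4 = 20.6.

20.6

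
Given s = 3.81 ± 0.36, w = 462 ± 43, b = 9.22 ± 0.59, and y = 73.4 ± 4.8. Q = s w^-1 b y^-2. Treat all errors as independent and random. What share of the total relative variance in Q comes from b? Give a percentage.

10.6%

(δQ/Q)² = (1·δs/s)² + (-1·δw/w)² + (1·δb/b)² + (-2·δy/y)²
  s term: (1×0.0945)² = 0.00893
  w term: (-1×0.0931)² = 0.00866
  b term: (1×0.0640)² = 0.00409
  y term: (-2×0.0654)² = 0.0171
Total = 0.0388. Share from b = 0.00409/0.0388 = 0.106.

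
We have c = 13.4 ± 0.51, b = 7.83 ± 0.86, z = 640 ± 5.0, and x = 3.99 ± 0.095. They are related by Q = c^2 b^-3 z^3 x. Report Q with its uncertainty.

(3.91 ± 1.33) × 10^8

Products/powers → add relative errors in quadrature, weighted by exponent:
  (2·δc/c)² = (2×0.0381)² = 0.00579;  (-3·δb/b)² = (-3×0.110)² = 0.109;  (3·δz/z)² = (3×0.00781)² = 0.000549;  (1·δx/x)² = (1×0.0238)² = 0.000567
δQ/Q = √(0.115) = 0.340
Q = 3.91e+08, so δQ = 0.340 × 3.91e+08 = 1.33e+08.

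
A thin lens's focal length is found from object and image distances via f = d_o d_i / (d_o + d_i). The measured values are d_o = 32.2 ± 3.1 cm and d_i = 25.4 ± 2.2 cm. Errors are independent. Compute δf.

∂f/∂d_o = (d_i/(d_o+d_i))² = 0.194;  ∂f/∂d_i = (d_o/(d_o+d_i))² = 0.313
δf = √((∂f/∂d_o · δd_o)² + (∂f/∂d_i · δd_i)²) = √(0.363 + 0.473) = 0.914 cm

0.914 cm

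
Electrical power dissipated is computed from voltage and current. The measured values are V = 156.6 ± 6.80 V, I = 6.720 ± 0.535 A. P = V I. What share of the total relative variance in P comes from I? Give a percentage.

77.1%

(δP/P)² = (1·δV/V)² + (1·δI/I)²
  V term: (1×0.0434)² = 0.00189
  I term: (1×0.0796)² = 0.00634
Total = 0.00822. Share from I = 0.00634/0.00822 = 0.771.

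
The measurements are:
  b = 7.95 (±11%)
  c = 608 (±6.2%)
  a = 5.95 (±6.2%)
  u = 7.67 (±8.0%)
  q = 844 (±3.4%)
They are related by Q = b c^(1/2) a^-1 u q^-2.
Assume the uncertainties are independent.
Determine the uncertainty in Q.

Q is a product of powers, so relative uncertainties combine in quadrature:
  (1·δb/b)² = (1×0.110)² = 0.0121;  (½·δc/c)² = (0.5×0.0620)² = 0.000961;  (-1·δa/a)² = (-1×0.0620)² = 0.00384;  (1·δu/u)² = (1×0.0800)² = 0.00640;  (-2·δq/q)² = (-2×0.0340)² = 0.00462
δQ/Q = √(0.0279) = 0.167
Q = 0.000355, so δQ = 0.167 × 0.000355 = 5.93e-05.

5.93e-05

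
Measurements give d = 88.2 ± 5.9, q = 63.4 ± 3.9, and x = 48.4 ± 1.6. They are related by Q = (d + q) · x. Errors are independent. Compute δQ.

420

Let u = d + q = 152. δu = √(δd² + δq²) = √(34.8 + 15.2) = 7.07, so δu/u = 0.0467.
Q is then a monomial in u, x:
δQ/Q = √((δu/u)² + (1·δx/x)²) = √(0.00218 + 0.00109) = 0.0572
Q = 7340, so δQ = 0.0572 × 7340 = 420.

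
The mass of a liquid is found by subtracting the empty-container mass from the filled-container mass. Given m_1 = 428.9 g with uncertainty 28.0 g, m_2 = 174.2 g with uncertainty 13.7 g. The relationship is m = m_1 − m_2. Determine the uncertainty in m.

31.2 g

For a sum/difference, combine absolute errors in quadrature:
  (δm_1)² = 784;  (δm_2)² = 188
δm = √(972) = 31.2 g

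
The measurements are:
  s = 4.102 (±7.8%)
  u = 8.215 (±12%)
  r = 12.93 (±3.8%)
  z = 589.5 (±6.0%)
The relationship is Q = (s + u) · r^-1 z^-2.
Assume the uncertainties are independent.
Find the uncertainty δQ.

4.15e-07

Let w = s + u = 12.32. δw = √(δs² + δu²) = √(0.102 + 0.972) = 1.04, so δw/w = 0.0841.
Q is then a monomial in w, r, z:
δQ/Q = √((δw/w)² + (-1·δr/r)² + (-2·δz/z)²) = √(0.00708 + 0.00144 + 0.0144) = 0.151
Q = 2.741e-06, so δQ = 0.151 × 2.741e-06 = 4.15e-07.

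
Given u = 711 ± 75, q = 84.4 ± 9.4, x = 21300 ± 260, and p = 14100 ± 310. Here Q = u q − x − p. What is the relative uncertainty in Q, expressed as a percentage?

Let w = u·q = 60000. δw/w = √((1·δu/u)² + (1·δq/q)²) = √(0.0111 + 0.0124) = 0.153, so δw = 9210.
Q = w − x − p: δQ = √(δw² + δx² + δp²) = √(8.47e+07 + 67600 + 96100) = 9210
Q = 24600, so δQ/Q = 9210/24600 = 0.374.

37.4%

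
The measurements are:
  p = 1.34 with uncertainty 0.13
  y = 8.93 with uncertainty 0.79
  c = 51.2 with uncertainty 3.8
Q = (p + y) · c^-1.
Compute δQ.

0.0216

Let u = p + y = 10.3. δu = √(δp² + δy²) = √(0.0169 + 0.624) = 0.801, so δu/u = 0.0780.
Q is then a monomial in u, c:
δQ/Q = √((δu/u)² + (-1·δc/c)²) = √(0.00608 + 0.00551) = 0.108
Q = 0.201, so δQ = 0.108 × 0.201 = 0.0216.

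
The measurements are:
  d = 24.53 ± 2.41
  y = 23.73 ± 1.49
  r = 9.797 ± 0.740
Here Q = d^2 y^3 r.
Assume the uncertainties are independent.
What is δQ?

Relative error in a monomial: (δQ/Q)² = Σ (nᵢ · δxᵢ/xᵢ)².
  (2·δd/d)² = (2×0.0982)² = 0.0386;  (3·δy/y)² = (3×0.0628)² = 0.0355;  (1·δr/r)² = (1×0.0755)² = 0.00571
δQ/Q = √(0.0798) = 0.282
Q = 7.877e+07, so δQ = 0.282 × 7.877e+07 = 2.23e+07.

2.23e+07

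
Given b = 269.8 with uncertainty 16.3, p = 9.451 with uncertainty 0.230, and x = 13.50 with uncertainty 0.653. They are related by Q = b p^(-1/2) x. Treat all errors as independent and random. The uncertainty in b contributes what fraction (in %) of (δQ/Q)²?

59.5%

(δQ/Q)² = (1·δb/b)² + (−½·δp/p)² + (1·δx/x)²
  b term: (1×0.0604)² = 0.00365
  p term: (-0.5×0.0243)² = 0.000148
  x term: (1×0.0484)² = 0.00234
Total = 0.00614. Share from b = 0.00365/0.00614 = 0.595.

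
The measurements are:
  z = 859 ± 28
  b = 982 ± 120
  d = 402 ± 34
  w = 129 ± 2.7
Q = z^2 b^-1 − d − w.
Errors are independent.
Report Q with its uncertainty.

Let p = z^2·b^-1 = 751. δp/p = √((2·δz/z)² + (-1·δb/b)²) = √(0.00425 + 0.0149) = 0.139, so δp = 104.
Q = p − d − w: δQ = √(δp² + δd² + δw²) = √(10800 + 1160 + 7.29) = 110
Q = 220.

220 ± 110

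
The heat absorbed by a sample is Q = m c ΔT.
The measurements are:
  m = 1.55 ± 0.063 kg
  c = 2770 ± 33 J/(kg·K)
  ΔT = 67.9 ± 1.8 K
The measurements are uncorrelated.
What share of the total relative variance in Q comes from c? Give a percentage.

5.68%

(δQ/Q)² = (1·δm/m)² + (1·δc/c)² + (1·δΔT/ΔT)²
  m term: (1×0.0406)² = 0.00165
  c term: (1×0.0119)² = 0.000142
  ΔT term: (1×0.0265)² = 0.000703
Total = 0.00250. Share from c = 0.000142/0.00250 = 0.0568.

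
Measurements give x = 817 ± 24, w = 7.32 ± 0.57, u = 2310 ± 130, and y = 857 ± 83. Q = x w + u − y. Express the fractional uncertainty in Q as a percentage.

7.01%

Let p = x·w = 5980. δp/p = √((1·δx/x)² + (1·δw/w)²) = √(0.000863 + 0.00606) = 0.0832, so δp = 498.
Q = p + u − y: δQ = √(δp² + δu² + δy²) = √(2.48e+05 + 16900 + 6890) = 521
Q = 7430, so δQ/Q = 521/7430 = 0.0701.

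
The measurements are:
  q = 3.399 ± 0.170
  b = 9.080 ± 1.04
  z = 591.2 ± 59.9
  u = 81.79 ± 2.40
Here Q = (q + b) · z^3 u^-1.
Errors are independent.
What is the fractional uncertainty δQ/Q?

0.317

Let w = q + b = 12.48. δw = √(δq² + δb²) = √(0.0289 + 1.08) = 1.05, so δw/w = 0.0844.
Q is then a monomial in w, z, u:
δQ/Q = √((δw/w)² + (3·δz/z)² + (-1·δu/u)²) = √(0.00713 + 0.0924 + 0.000861) = 0.317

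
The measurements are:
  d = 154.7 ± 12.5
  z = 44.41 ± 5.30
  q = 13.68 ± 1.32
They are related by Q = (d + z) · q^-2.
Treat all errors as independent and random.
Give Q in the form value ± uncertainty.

1.064 ± 0.218

Let u = d + z = 199.1. δu = √(δd² + δz²) = √(156 + 28.1) = 13.6, so δu/u = 0.0682.
Q is then a monomial in u, q:
δQ/Q = √((δu/u)² + (-2·δq/q)²) = √(0.00465 + 0.0372) = 0.205
Q = 1.064, so δQ = 0.205 × 1.064 = 0.218.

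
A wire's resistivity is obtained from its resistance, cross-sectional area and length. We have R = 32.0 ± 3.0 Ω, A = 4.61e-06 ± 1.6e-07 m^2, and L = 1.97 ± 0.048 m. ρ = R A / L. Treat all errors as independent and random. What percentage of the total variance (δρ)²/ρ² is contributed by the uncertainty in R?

83.0%

(δρ/ρ)² = (1·δR/R)² + (1·δA/A)² + (-1·δL/L)²
  R term: (1×0.0938)² = 0.00879
  A term: (1×0.0347)² = 0.00120
  L term: (-1×0.0244)² = 0.000594
Total = 0.0106. Share from R = 0.00879/0.0106 = 0.830.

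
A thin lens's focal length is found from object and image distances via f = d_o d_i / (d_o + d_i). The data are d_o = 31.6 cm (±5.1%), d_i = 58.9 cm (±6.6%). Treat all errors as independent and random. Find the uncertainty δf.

∂f/∂d_o = (d_i/(d_o+d_i))² = 0.424;  ∂f/∂d_i = (d_o/(d_o+d_i))² = 0.122
δf = √((∂f/∂d_o · δd_o)² + (∂f/∂d_i · δd_i)²) = √(0.466 + 0.225) = 0.831 cm

0.831 cm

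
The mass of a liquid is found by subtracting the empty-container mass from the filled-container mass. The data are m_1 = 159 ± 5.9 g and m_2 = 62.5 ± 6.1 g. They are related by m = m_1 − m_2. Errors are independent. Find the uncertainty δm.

8.49 g

Sums and differences: (δm)² = Σ (cᵢ δxᵢ)².
  (δm_1)² = 34.8;  (δm_2)² = 37.2
δm = √(72.0) = 8.49 g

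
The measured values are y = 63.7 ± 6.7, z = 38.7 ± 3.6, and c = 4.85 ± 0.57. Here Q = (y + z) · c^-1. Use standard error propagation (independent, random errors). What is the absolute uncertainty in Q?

Let u = y + z = 102. δu = √(δy² + δz²) = √(44.9 + 13.0) = 7.61, so δu/u = 0.0743.
Q is then a monomial in u, c:
δQ/Q = √((δu/u)² + (-1·δc/c)²) = √(0.00552 + 0.0138) = 0.139
Q = 21.1, so δQ = 0.139 × 21.1 = 2.94.

2.94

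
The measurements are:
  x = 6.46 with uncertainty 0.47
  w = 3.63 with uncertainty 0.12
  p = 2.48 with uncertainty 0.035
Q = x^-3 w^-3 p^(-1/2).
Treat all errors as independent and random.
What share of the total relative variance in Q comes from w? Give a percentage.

17.1%

(δQ/Q)² = (-3·δx/x)² + (-3·δw/w)² + (−½·δp/p)²
  x term: (-3×0.0728)² = 0.0476
  w term: (-3×0.0331)² = 0.00984
  p term: (-0.5×0.0141)² = 4.98e-05
Total = 0.0575. Share from w = 0.00984/0.0575 = 0.171.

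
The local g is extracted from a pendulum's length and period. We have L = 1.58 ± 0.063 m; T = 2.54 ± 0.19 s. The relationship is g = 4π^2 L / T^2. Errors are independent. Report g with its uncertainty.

For a monomial g ∝ L, T^-2, fractional errors add in quadrature:
  (1·δL/L)² = (1×0.0399)² = 0.00159;  (-2·δT/T)² = (-2×0.0748)² = 0.0224
δg/g = √(0.0240) = 0.155
g = 9.67 m/s^2, so δg = 0.155 × 9.67 = 1.50 m/s^2.

9.67 ± 1.50 m/s^2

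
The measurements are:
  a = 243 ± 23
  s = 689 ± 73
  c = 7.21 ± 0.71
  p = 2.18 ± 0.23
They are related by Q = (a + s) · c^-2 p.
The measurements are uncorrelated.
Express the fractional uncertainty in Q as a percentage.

Let u = a + s = 932. δu = √(δa² + δs²) = √(529 + 5330) = 76.5, so δu/u = 0.0821.
Q is then a monomial in u, c, p:
δQ/Q = √((δu/u)² + (-2·δc/c)² + (1·δp/p)²) = √(0.00674 + 0.0388 + 0.0111) = 0.238

23.8%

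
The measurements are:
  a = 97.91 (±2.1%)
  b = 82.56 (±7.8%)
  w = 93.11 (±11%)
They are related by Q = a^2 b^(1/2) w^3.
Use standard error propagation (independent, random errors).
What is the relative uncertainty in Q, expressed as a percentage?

33.5%

Each factor contributes (exponent × relative error)² to (δQ/Q)²:
  (2·δa/a)² = (2×0.0210)² = 0.00176;  (½·δb/b)² = (0.5×0.0780)² = 0.00152;  (3·δw/w)² = (3×0.110)² = 0.109
δQ/Q = √(0.112) = 0.335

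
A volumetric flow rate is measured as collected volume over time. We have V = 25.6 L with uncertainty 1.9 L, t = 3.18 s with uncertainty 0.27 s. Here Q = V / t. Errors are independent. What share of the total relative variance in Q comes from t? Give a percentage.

(δQ/Q)² = (1·δV/V)² + (-1·δt/t)²
  V term: (1×0.0742)² = 0.00551
  t term: (-1×0.0849)² = 0.00721
Total = 0.0127. Share from t = 0.00721/0.0127 = 0.567.

56.7%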